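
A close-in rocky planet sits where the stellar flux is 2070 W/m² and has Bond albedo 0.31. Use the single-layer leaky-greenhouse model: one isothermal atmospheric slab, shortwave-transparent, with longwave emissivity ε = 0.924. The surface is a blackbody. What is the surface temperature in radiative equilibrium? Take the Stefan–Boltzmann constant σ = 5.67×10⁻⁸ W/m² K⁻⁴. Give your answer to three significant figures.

Effective emission temperature (TOA balance): σT_e⁴ = S(1−α)/4 = 357.1 W/m² → T_e = 281.7 K.
For a single slab of emissivity ε, T_s⁴ = 2T_e⁴/(2−ε); thus T_s = 281.7·(1.859)^(1/4) = 328.9 K.

329 kelvin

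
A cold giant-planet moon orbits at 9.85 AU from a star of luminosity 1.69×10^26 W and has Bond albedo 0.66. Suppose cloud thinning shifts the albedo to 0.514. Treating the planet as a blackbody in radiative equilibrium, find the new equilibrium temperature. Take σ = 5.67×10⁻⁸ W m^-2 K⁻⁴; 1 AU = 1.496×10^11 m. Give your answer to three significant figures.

Orbital distance: d = 9.85 AU = 1.474×10^12 m.
Spreading L over a sphere of radius d: S = 1.69×10^26/(4π·1.47×10^12²) = 6.194 W m^-2.
With the new albedo, S(1−α₂)/4 = 0.7525 W m^-2, so T₂ = 60.36 K.

60.4 kelvin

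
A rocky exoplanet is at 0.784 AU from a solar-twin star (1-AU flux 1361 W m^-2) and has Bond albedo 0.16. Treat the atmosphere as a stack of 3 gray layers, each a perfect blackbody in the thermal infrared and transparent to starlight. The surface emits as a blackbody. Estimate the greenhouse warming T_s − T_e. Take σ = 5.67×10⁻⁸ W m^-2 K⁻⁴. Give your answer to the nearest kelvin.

Irradiance scales as 1/d², so S = 1361 W m^-2 × (1/0.784)² = 2214 W m^-2.
OLR = S(1−α)/4 = 465.0 W m^-2; the top layer radiates at T_e = 300.9 K.
T_s = (N+1)^(1/4)·T_e = 425.6 K.
So the greenhouse effect raises the surface by 425.6 − 300.9 = 124.6 K.

125 K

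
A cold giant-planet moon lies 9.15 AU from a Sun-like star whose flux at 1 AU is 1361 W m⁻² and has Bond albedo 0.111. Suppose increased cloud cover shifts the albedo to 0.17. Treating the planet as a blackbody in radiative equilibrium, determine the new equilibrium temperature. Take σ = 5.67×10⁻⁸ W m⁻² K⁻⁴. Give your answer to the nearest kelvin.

88 K

Irradiance scales as 1/d², so S = 1361 W m⁻² × (1/9.15)² = 16.26 W m⁻².
With the new albedo, S(1−α₂)/4 = 3.373 W m⁻², so T₂ = 87.82 K.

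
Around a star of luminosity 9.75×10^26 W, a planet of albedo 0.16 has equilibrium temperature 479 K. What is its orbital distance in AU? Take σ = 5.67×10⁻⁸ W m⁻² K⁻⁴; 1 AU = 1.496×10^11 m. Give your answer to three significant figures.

0.494 AU

The flux needed for this T is 4σT⁴/(1−0.16) = 14210 W m⁻².
From L = 4πd²S, d = √(9.75×10^26/(4π·14210)) = 7.388×10^10 m = 0.4939 AU.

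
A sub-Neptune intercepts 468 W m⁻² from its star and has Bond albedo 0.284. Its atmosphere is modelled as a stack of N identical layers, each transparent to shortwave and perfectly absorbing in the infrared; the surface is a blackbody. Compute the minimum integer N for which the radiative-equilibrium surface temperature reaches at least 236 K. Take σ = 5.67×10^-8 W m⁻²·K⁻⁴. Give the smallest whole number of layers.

2

OLR = S(1−α)/4 = 83.77 W m⁻²; the top layer radiates at T_e = 196.1 K.
Since T_s⁴ = (N+1)T_e⁴, we need N ≥ (T_s/T_e)⁴ − 1 = 1.100.
So N ≥ 1.100; the smallest integer is N = 2.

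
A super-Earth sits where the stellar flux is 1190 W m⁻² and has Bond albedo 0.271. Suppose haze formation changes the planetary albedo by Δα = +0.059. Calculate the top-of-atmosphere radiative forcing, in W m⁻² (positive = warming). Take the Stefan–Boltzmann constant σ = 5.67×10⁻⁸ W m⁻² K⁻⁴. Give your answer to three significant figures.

-17.6 W m⁻²

TOA radiative forcing: ΔF = −S·Δα/4 = −1190·(+0.059)/4 = -17.55 W m⁻².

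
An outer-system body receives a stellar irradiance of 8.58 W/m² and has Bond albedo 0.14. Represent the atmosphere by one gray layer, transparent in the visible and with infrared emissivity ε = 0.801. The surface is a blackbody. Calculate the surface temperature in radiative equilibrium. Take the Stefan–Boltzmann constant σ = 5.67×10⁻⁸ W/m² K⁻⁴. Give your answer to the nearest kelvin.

86 kelvin

At the top of the atmosphere, σT_e⁴ = S(1−α)/4 = 1.845 W/m², giving T_e = 75.52 K.
For a single slab of emissivity ε, T_s⁴ = 2T_e⁴/(2−ε); thus T_s = 75.52·(1.668)^(1/4) = 85.83 K.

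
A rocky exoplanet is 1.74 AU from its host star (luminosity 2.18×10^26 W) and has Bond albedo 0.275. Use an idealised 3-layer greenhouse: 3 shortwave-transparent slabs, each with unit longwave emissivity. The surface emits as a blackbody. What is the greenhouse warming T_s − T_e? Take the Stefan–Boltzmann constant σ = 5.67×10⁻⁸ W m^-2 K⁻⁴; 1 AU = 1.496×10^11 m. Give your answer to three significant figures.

Orbital distance: d = 1.74 AU = 2.603×10^11 m.
Spreading L over a sphere of radius d: S = 2.18×10^26/(4π·2.60×10^11²) = 256.0 W m^-2.
Top-of-atmosphere balance: σT_e⁴ = S(1−α)/4 = 46.40 W m^-2 → T_e = 169.1 K.
Surface: T_s = (4)^¼·T_e = 239.2 K.
So the greenhouse effect raises the surface by 239.2 − 169.1 = 70.06 K.

70.1 kelvin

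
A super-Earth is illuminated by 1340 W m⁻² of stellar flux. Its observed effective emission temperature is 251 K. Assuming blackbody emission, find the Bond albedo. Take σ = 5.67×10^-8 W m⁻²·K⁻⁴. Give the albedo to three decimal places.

Energy balance: S(1−α)/4 = σT⁴, so 1−α = 4σT⁴/S.
4σT⁴ = 4·5.67×10⁻⁸·(251)⁴ = 900.2 W m⁻².
1−α = 900.2/1340 = 0.6718, so α = 0.3282.

0.328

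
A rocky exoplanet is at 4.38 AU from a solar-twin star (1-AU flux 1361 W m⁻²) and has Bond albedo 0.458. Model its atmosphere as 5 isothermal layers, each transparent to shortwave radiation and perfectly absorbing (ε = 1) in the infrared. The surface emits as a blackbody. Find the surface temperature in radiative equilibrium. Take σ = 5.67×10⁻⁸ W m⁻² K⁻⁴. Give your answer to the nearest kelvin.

179 K

Flux at the orbit: S = 1361/(4.38)² = 70.94 W m⁻².
The effective emission temperature is T_e = [S(1−α)/(4σ)]^¼ = 114.1 K.
With N = 5 opaque layers, T_s = (N+1)^(1/4)·T_e = 6^(1/4)·114.1 = 178.6 K.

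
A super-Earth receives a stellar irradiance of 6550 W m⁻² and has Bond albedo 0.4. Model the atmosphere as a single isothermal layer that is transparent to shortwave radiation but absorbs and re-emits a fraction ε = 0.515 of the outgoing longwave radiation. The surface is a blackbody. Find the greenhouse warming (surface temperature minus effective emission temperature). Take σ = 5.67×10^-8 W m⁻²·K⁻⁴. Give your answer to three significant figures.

At the top of the atmosphere, σT_e⁴ = S(1−α)/4 = 982.5 W m⁻², giving T_e = 362.8 K.
For a single slab of emissivity ε, T_s⁴ = 2T_e⁴/(2−ε); thus T_s = 362.8·(1.347)^(1/4) = 390.9 K.
The atmosphere warms the surface by 28.04 K.

28.0 K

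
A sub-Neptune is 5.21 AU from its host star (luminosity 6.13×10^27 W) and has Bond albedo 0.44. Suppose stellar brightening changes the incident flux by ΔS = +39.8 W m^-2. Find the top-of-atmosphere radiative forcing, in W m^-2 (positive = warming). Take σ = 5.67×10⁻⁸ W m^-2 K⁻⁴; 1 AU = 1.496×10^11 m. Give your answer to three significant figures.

5.57 W m^-2

d = 5.21 × 1.496×10^11 m = 7.794×10^11 m.
Spreading L over a sphere of radius d: S = 6.13×10^27/(4π·7.79×10^11²) = 803.0 W m^-2.
Only a fraction (1−α) is absorbed and it's spread over 4πR², so ΔF = (1−α)ΔS/4 = 5.572 W m^-2.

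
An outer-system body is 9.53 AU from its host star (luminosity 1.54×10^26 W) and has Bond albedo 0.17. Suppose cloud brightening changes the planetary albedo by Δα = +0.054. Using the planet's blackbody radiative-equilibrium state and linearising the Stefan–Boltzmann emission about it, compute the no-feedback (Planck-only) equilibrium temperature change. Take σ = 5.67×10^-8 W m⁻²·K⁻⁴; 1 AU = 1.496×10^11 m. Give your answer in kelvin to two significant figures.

d = 9.53 × 1.496×10^11 m = 1.426×10^12 m.
S = L/(4πd²) = 6.029 W m⁻².
Unperturbed T_e = [6.029·(1−0.17)/(4σ)]^¼ = 68.54 K.
ΔF = −(S/4)Δα = −(6.029/4)×(+0.054) = -0.08139 W m⁻².
Linearising σT⁴ gives d(σT⁴)/dT = 4σT_e³ = 0.07302 W m⁻² per K.
Hence the no-feedback warming is ΔF/(4σT_e³) = -1.11 K.

-1.1 K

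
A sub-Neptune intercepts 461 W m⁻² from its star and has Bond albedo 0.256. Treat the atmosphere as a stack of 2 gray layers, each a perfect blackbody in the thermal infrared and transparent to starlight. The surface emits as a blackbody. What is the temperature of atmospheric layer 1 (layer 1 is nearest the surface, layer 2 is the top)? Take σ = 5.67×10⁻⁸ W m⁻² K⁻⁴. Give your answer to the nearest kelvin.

OLR = S(1−α)/4 = 85.75 W m⁻²; the top layer radiates at T_e = 197.2 K.
The net upward flux σT_e⁴ is constant between every pair of levels, so T_k⁴ = (N+1−k)T_e⁴.
With k = 1: T_1 = (2+1−1)^¼·197.2 K = 234.5 K.

235 K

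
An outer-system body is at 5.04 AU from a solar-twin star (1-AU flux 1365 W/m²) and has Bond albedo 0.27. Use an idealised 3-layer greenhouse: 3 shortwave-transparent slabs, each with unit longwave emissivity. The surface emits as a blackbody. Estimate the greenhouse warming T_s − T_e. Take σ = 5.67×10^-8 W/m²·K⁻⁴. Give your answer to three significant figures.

Irradiance scales as 1/d², so S = 1365 W/m² × (1/5.04)² = 53.74 W/m².
The effective emission temperature is T_e = [S(1−α)/(4σ)]^¼ = 114.7 K.
T_s = (N+1)^(1/4)·T_e = 162.2 K.
Warming: T_s − T_e = 47.50 K.

47.5 kelvin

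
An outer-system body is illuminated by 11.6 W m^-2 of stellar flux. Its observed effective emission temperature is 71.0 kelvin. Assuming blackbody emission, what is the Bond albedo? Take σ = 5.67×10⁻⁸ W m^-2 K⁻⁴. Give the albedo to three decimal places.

0.503

Rearranging the radiative balance, α = 1 − 4σT⁴/S.
4σT⁴ = 4·5.67×10⁻⁸·(71.0)⁴ = 5.763 W m^-2.
1−α = 5.763/11.60 = 0.4968, so α = 0.5032.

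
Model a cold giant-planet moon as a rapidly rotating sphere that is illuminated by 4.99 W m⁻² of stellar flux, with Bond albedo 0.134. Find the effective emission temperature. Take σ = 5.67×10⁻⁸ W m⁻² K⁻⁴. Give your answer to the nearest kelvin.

Absorbed flux (global mean): S(1−α)/4 = 4.990·0.866/4 = 1.080 W m⁻².
In equilibrium σT⁴ equals this, so T = 66.07 K.

66 kelvin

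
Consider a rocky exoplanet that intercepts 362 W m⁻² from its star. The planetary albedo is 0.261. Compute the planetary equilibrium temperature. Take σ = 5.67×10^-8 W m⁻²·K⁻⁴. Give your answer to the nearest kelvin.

185 kelvin

Absorbed flux (global mean): S(1−α)/4 = 362.0·0.739/4 = 66.88 W m⁻².
Set σT⁴ = 66.88 → T = (66.88/σ)^(1/4) = 185.3 K.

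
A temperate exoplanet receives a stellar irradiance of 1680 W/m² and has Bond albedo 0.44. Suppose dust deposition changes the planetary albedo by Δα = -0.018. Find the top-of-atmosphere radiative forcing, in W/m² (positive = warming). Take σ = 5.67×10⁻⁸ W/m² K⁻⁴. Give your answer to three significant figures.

The change in absorbed flux is Δ[S(1−α)/4] = −SΔα/4 = 7.560 W/m².

7.56 W/m²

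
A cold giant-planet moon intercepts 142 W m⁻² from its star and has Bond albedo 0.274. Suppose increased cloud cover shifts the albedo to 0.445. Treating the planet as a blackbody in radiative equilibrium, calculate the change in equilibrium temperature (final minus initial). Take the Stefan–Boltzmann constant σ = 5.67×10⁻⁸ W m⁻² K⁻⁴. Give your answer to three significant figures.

With α = 0.274, T₁ = 146.0 K.
Final:   T₂ = [S(1−0.445)/(4σ)]^(1/4) = 136.5 K.
Change: 136.5 − 146.0 = -9.482 K.

-9.48 kelvin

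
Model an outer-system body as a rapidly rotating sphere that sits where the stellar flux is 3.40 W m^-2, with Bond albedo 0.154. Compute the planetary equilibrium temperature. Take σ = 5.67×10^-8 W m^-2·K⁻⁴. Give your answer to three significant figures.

59.7 K

Averaging over the sphere, the absorbed flux is S(1−α)/4 = 0.7191 W m^-2.
Set σT⁴ = 0.7191 → T = (0.7191/σ)^(1/4) = 59.68 K.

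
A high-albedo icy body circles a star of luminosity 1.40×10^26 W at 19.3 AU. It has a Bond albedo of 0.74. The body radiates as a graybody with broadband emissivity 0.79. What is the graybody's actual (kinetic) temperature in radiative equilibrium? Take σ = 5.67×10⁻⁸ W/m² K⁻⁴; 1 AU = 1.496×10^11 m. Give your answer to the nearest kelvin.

d = 19.3 × 1.496×10^11 m = 2.887×10^12 m.
Spreading L over a sphere of radius d: S = 1.40×10^26/(4π·2.89×10^12²) = 1.336 W/m².
The planet absorbs (1−α)S over its disc πR² and re-emits over 4πR², so the mean absorbed flux is (1−0.74)·1.336/4 = 0.08687 W/m².
Radiative balance εσT⁴ = 0.08687 gives T = [0.08687/(0.79·σ)]^(1/4) = 37.32 K.

37 K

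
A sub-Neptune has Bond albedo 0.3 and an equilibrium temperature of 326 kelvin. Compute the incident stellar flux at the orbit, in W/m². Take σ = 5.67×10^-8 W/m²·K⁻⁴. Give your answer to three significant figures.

Invert the energy balance for S: S = 4σT⁴/(1−α).
The emitted flux is σT⁴ = 640.4 W/m².
So S = 4×640.4/(1−0.3) = 3659 W/m².

3660 W/m²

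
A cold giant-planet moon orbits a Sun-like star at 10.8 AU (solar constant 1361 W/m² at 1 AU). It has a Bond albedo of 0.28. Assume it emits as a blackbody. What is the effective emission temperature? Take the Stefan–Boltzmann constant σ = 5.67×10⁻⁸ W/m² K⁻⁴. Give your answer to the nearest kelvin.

Flux at the orbit: S = 1361/(10.8)² = 11.67 W/m².
Averaging over the sphere, the absorbed flux is S(1−α)/4 = 2.100 W/m².
Balancing against σT⁴: T = (2.100/5.67×10⁻⁸)^(1/4) = 78.01 K.

78 K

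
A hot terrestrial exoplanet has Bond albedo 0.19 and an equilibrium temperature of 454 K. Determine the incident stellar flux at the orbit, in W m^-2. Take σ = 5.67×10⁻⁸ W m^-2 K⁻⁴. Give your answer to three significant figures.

11900 W m^-2

Invert the energy balance for S: S = 4σT⁴/(1−α).
σT⁴ = 5.67×10⁻⁸·(454)⁴ = 2409 W m^-2.
So S = 4×2409/(1−0.19) = 11900 W m^-2.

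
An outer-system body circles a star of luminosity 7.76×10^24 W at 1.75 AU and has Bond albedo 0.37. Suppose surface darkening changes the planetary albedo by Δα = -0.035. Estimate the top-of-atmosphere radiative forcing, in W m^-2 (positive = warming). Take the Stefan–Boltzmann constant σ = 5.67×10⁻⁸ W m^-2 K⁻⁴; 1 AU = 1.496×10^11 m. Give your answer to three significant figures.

Orbital distance: d = 1.75 AU = 2.618×10^11 m.
S = L/(4πd²) = 9.010 W m^-2.
TOA radiative forcing: ΔF = −S·Δα/4 = −9.010·(-0.035)/4 = 0.07884 W m^-2.

0.0788 W m^-2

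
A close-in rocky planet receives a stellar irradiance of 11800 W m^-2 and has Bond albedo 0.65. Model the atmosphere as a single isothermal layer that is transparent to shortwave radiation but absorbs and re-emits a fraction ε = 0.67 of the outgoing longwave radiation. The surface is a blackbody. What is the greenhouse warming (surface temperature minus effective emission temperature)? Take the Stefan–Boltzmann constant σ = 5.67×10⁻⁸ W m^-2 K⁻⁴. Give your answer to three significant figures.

39.4 K

At the top of the atmosphere, σT_e⁴ = S(1−α)/4 = 1032 W m^-2, giving T_e = 367.3 K.
The surface balance (absorbed SW + ε·downward IR = σT_s⁴) with T_a⁴ = T_s⁴/2 reduces to T_s = T_e·[2/(2−ε)]^¼ = 406.8 K.
T_s − T_e = 406.8 − 367.3 = 39.44 K.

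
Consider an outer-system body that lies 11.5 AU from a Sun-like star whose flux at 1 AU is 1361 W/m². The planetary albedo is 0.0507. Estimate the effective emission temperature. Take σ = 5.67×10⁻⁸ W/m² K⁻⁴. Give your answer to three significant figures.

Flux at the orbit: S = 1361/(11.5)² = 10.29 W/m².
Averaging over the sphere, the absorbed flux is S(1−α)/4 = 2.442 W/m².
In equilibrium σT⁴ equals this, so T = 81.01 K.

81.0 K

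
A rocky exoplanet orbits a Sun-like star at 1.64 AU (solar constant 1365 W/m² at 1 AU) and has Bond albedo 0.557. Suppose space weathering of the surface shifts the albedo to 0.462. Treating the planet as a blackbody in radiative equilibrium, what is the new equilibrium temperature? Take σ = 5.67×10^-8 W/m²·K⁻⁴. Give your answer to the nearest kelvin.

Irradiance scales as 1/d², so S = 1365 W/m² × (1/1.64)² = 507.5 W/m².
T₂ = [S(1−α₂)/(4σ)]^(1/4) = [507.5·0.538/(4σ)]^(1/4) = 186.3 K.

186 K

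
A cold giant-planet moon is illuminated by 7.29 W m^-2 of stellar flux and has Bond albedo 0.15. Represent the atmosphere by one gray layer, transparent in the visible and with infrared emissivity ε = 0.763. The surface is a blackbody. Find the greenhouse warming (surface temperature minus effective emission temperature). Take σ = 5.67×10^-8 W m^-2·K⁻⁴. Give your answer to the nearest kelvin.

9 kelvin

The planet radiates to space at T_e = [S(1−α)/(4σ)]^(1/4) = 72.30 K.
Surface balance with a leaky layer gives σT_s⁴ = σT_e⁴·2/(2−ε), so T_s = T_e·[2/(2−0.763)]^(1/4) = 81.53 K.
T_s − T_e = 81.53 − 72.30 = 9.227 K.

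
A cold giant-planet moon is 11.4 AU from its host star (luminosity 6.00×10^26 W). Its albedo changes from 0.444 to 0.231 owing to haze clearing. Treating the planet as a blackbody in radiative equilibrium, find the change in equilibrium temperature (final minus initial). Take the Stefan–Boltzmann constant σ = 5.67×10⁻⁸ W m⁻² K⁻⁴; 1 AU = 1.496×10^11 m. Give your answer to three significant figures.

6.73 K

d = 11.4 × 1.496×10^11 m = 1.705×10^12 m.
Spreading L over a sphere of radius d: S = 6.00×10^26/(4π·1.71×10^12²) = 16.42 W m⁻².
With α = 0.444, T₁ = 79.65 K.
With α = 0.231, T₂ = 86.37 K.
ΔT = T₂ − T₁ = 6.727 K.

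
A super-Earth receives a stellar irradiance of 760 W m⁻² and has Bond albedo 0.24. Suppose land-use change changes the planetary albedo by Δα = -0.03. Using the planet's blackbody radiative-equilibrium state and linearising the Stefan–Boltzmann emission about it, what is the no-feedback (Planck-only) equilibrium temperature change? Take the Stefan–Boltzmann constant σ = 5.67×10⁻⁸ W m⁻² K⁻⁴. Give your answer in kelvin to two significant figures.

Unperturbed T_e = [760.0·(1−0.24)/(4σ)]^¼ = 224.6 K.
TOA radiative forcing: ΔF = −S·Δα/4 = −760.0·(-0.03)/4 = 5.700 W m⁻².
The Planck feedback parameter is 4σT_e³ = 2.571 W m⁻²/K.
ΔT₀ = ΔF/λ_P = 5.700/2.571 = 2.22 K.

2.2 K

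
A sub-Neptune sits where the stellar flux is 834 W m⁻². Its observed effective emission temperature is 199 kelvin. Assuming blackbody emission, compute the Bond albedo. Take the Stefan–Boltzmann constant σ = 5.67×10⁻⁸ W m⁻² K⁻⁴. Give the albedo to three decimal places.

From σT⁴ = S(1−α)/4 we invert for α: 1−α = 4σT⁴/S.
σT⁴ = 88.92 W m⁻², so 4σT⁴ = 355.7 W m⁻².
1−α = 355.7/834.0 = 0.4265, so α = 0.5735.

0.574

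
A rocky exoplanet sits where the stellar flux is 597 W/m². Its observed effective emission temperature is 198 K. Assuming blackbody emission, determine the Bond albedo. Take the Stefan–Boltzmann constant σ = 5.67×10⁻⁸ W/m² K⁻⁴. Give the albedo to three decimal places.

Energy balance: S(1−α)/4 = σT⁴, so 1−α = 4σT⁴/S.
σT⁴ = 87.15 W/m², so 4σT⁴ = 348.6 W/m².
1−α = 348.6/597.0 = 0.5839, so α = 0.4161.

0.416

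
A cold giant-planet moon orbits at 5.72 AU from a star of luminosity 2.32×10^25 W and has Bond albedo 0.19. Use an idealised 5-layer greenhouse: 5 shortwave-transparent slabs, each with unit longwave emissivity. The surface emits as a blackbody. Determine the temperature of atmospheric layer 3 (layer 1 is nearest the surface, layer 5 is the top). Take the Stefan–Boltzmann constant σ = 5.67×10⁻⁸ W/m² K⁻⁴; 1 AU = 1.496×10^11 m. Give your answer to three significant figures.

72.1 kelvin

d = 5.72 × 1.496×10^11 m = 8.557×10^11 m.
S = L/(4πd²) = 2.521 W/m².
The effective emission temperature is T_e = [S(1−α)/(4σ)]^¼ = 54.78 K.
Each opaque layer satisfies 2T_j⁴ = T_{j−1}⁴ + T_{j+1}⁴, giving T_k⁴ = (N+1−k)T_e⁴.
T_3 = (3)^(1/4)·54.78 = 72.09 K.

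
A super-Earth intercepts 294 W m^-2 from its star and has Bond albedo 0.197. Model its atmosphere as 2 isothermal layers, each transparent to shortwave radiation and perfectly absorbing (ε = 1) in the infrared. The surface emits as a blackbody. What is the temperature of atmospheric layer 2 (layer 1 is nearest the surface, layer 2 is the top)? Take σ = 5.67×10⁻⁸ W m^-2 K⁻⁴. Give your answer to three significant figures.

180 kelvin

The effective emission temperature is T_e = [S(1−α)/(4σ)]^¼ = 179.6 K.
In the N-layer model, layer k (counted from the surface) has T_k = (N+1−k)^(1/4)·T_e.
T_2 = (1)^(1/4)·179.6 = 179.6 K.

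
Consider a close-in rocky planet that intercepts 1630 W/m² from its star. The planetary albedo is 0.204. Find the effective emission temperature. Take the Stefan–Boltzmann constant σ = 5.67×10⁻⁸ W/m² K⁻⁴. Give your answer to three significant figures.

275 K

Averaging over the sphere, the absorbed flux is S(1−α)/4 = 324.4 W/m².
Set σT⁴ = 324.4 → T = (324.4/σ)^(1/4) = 275.0 K.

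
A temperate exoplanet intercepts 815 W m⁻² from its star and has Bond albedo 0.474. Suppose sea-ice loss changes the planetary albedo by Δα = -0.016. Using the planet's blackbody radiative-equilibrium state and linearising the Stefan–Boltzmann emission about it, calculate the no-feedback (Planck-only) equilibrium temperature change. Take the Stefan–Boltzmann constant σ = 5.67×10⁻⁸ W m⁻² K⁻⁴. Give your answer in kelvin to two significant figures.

1.6 K

Reference equilibrium: T_e = [S(1−α)/(4σ)]^(1/4) = 208.5 K.
ΔF = −(S/4)Δα = −(815.0/4)×(-0.016) = 3.260 W m⁻².
The Planck feedback parameter is 4σT_e³ = 2.056 W m⁻²/K.
ΔT₀ = ΔF/λ_P = 3.260/2.056 = 1.59 K.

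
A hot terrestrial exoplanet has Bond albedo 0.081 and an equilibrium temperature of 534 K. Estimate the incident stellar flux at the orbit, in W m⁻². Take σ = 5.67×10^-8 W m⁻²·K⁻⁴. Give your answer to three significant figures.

20100 W m⁻²

From S(1−α)/4 = σT⁴: S = 4σT⁴/(1−α).
σT⁴ = 5.67×10⁻⁸·(534)⁴ = 4611 W m⁻².
So S = 4×4611/(1−0.081) = 20070 W m⁻².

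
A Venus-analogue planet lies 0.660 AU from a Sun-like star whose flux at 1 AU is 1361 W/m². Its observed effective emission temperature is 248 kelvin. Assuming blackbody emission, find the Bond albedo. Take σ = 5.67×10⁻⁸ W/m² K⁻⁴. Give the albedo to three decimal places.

By the inverse-square law, S = 1361/0.660² = 3124 W/m².
Energy balance: S(1−α)/4 = σT⁴, so 1−α = 4σT⁴/S.
σT⁴ = 214.5 W/m², so 4σT⁴ = 857.9 W/m².
Hence α = 1 − 857.9/3124 = 0.7254.

0.725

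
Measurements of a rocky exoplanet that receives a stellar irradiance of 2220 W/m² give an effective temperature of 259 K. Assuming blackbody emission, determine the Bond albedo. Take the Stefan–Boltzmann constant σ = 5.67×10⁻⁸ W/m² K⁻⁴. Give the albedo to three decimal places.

0.540

Rearranging the radiative balance, α = 1 − 4σT⁴/S.
σT⁴ = 255.1 W/m², so 4σT⁴ = 1021 W/m².
Hence α = 1 − 1021/2220 = 0.5403.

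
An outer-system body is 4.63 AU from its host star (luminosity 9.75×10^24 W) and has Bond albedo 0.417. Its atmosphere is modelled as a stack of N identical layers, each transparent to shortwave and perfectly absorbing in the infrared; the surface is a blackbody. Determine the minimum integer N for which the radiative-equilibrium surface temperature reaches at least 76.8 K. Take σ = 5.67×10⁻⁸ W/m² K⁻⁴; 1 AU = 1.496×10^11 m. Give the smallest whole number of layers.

d = 4.63 × 1.496×10^11 m = 6.926×10^11 m.
S = L/(4πd²) = 1.617 W/m².
Top-of-atmosphere balance: σT_e⁴ = S(1−α)/4 = 0.2357 W/m² → T_e = 45.15 K.
T_s = (N+1)^(1/4)·T_e ≥ 76.8 K requires N+1 ≥ (T_s/T_e)⁴ = (76.8/45.15)⁴ = 8.369.
Rounding up, N = 8.

8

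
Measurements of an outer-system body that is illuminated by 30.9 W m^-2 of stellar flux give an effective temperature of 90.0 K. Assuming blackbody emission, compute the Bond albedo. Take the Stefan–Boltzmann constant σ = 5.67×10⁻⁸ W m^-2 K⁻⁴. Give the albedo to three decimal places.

0.518

From σT⁴ = S(1−α)/4 we invert for α: 1−α = 4σT⁴/S.
4σT⁴ = 4·5.67×10⁻⁸·(90.0)⁴ = 14.88 W m^-2.
1−α = 14.88/30.90 = 0.4816, so α = 0.5184.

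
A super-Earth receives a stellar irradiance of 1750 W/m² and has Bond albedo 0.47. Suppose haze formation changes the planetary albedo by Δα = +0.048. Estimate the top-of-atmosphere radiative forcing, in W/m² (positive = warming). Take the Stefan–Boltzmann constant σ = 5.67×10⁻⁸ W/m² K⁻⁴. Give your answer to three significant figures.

The change in absorbed flux is Δ[S(1−α)/4] = −SΔα/4 = -21.00 W/m².

-21.0 W/m²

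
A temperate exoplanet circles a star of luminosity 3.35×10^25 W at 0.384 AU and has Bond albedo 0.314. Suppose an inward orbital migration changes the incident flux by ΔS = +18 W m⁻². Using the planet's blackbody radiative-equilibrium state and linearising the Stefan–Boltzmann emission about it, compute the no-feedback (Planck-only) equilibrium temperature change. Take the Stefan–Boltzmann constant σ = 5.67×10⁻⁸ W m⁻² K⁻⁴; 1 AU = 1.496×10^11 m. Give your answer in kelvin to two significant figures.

1.2 kelvin

Orbital distance: d = 0.384 AU = 5.745×10^10 m.
Flux at the orbit: S = L/(4πd²) = 3.35×10^25/(4π·(5.74×10^10)²) = 807.8 W m⁻².
The baseline emission temperature is T_e = 222.3 K.
TOA radiative forcing: ΔF = (1−α)ΔS/4 = 0.686·(+18)/4 = 3.087 W m⁻².
Planck response: λ_P = 4σT_e³ = 4·5.67×10⁻⁸·(222.3)³ = 2.493 W m⁻²/K.
ΔT₀ = ΔF/λ_P = 3.087/2.493 = 1.24 K.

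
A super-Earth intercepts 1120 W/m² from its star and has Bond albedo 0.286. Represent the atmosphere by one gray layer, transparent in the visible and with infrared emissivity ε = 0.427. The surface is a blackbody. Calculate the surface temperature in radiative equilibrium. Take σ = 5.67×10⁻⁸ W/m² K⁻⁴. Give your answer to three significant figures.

The planet radiates to space at T_e = [S(1−α)/(4σ)]^(1/4) = 243.7 K.
The surface balance (absorbed SW + ε·downward IR = σT_s⁴) with T_a⁴ = T_s⁴/2 reduces to T_s = T_e·[2/(2−ε)]^¼ = 258.8 K.

259 K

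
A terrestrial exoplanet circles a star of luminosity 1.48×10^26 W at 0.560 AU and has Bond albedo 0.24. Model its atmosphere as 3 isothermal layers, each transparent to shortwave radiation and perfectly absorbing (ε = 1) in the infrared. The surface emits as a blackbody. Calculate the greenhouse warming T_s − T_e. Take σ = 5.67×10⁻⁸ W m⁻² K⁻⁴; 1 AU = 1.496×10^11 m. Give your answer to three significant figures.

113 kelvin

Orbital distance: d = 0.560 AU = 8.378×10^10 m.
S = L/(4πd²) = 1678 W m⁻².
The effective emission temperature is T_e = [S(1−α)/(4σ)]^¼ = 273.8 K.
Surface: T_s = (4)^¼·T_e = 387.3 K.
So the greenhouse effect raises the surface by 387.3 − 273.8 = 113.4 K.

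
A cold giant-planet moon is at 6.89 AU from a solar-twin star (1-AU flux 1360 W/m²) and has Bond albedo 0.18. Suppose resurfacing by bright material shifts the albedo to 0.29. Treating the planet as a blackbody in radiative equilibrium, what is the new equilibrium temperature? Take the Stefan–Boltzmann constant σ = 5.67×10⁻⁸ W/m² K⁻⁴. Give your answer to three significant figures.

97.3 kelvin

By the inverse-square law, S = 1360/6.89² = 28.65 W/m².
T₂ = [S(1−α₂)/(4σ)]^(1/4) = [28.65·0.71/(4σ)]^(1/4) = 97.31 K.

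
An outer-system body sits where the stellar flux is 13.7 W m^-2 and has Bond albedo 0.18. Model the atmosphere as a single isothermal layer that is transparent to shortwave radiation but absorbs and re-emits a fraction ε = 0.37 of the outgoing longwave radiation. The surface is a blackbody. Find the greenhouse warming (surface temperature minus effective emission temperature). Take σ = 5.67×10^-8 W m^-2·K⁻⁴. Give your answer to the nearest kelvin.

4 kelvin

Effective emission temperature (TOA balance): σT_e⁴ = S(1−α)/4 = 2.808 W m^-2 → T_e = 83.89 K.
Surface balance with a leaky layer gives σT_s⁴ = σT_e⁴·2/(2−ε), so T_s = T_e·[2/(2−0.37)]^(1/4) = 88.29 K.
T_s − T_e = 88.29 − 83.89 = 4.402 K.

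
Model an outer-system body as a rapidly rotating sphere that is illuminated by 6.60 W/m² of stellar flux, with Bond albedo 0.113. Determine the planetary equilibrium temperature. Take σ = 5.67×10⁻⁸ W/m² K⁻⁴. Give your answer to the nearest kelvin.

The planet absorbs (1−α)S over its disc πR² and re-emits over 4πR², so the mean absorbed flux is (1−0.113)·6.600/4 = 1.464 W/m².
Balancing against σT⁴: T = (1.464/5.67×10⁻⁸)^(1/4) = 71.28 K.

71 K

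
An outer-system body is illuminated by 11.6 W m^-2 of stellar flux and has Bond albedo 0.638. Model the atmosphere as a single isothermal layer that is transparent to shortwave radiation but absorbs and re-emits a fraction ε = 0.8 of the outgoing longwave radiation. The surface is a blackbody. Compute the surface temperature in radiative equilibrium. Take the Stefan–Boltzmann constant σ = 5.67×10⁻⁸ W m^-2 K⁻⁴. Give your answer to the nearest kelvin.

75 K

At the top of the atmosphere, σT_e⁴ = S(1−α)/4 = 1.050 W m^-2, giving T_e = 65.60 K.
The surface balance (absorbed SW + ε·downward IR = σT_s⁴) with T_a⁴ = T_s⁴/2 reduces to T_s = T_e·[2/(2−ε)]^¼ = 74.53 K.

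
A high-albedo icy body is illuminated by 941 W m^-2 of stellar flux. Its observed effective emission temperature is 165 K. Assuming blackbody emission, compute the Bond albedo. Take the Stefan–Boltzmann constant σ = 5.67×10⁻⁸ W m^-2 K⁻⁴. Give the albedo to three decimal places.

From σT⁴ = S(1−α)/4 we invert for α: 1−α = 4σT⁴/S.
σT⁴ = 42.03 W m^-2, so 4σT⁴ = 168.1 W m^-2.
1−α = 168.1/941.0 = 0.1786, so α = 0.8214.

0.821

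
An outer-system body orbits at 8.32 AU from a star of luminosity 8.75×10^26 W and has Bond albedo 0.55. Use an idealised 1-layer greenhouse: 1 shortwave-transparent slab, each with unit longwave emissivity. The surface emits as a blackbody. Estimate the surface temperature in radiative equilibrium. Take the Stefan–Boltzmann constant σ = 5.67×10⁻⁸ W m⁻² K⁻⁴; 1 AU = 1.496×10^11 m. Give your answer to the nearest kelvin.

116 K

Orbital distance: d = 8.32 AU = 1.245×10^12 m.
S = L/(4πd²) = 44.95 W m⁻².
The effective emission temperature is T_e = [S(1−α)/(4σ)]^¼ = 97.18 K.
For an N-layer opaque stack, T_s⁴ = (N+1)T_e⁴, hence T_s = (2)^(1/4)×97.18 K = 115.6 K.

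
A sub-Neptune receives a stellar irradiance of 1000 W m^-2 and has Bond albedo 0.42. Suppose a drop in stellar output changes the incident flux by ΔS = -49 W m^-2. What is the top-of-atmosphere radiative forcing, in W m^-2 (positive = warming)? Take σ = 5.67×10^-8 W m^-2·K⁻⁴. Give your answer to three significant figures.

ΔF = Δ[S(1−α)]/4 = (1−0.42)·-49/4 = -7.105 W m^-2.

-7.11 W m^-2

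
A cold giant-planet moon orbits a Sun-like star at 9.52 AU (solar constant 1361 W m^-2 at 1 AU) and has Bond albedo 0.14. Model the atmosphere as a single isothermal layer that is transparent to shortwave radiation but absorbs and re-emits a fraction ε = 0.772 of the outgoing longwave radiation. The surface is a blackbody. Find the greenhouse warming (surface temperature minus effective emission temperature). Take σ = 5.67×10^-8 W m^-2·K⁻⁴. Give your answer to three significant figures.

11.3 K

Irradiance scales as 1/d², so S = 1361 W m^-2 × (1/9.52)² = 15.02 W m^-2.
Effective emission temperature (TOA balance): σT_e⁴ = S(1−α)/4 = 3.229 W m^-2 → T_e = 86.87 K.
For a single slab of emissivity ε, T_s⁴ = 2T_e⁴/(2−ε); thus T_s = 86.87·(1.629)^(1/4) = 98.13 K.
T_s − T_e = 98.13 − 86.87 = 11.27 K.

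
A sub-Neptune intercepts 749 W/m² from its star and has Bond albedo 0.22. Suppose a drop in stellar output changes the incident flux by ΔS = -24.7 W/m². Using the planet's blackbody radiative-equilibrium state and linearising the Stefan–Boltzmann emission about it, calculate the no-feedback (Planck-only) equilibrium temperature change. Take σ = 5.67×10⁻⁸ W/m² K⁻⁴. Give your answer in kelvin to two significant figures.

-1.9 K

Reference equilibrium: T_e = [S(1−α)/(4σ)]^(1/4) = 225.3 K.
Only a fraction (1−α) is absorbed and it's spread over 4πR², so ΔF = (1−α)ΔS/4 = -4.817 W/m².
The Planck feedback parameter is 4σT_e³ = 2.593 W/m²/K.
So ΔT₀ = -4.817/2.593 = -1.86 K.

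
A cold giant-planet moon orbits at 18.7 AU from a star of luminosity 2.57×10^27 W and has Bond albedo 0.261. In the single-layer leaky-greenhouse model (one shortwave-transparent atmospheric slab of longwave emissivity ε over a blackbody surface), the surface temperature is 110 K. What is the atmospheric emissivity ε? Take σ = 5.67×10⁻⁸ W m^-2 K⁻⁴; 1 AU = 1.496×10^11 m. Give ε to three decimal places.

d = 18.7 × 1.496×10^11 m = 2.798×10^12 m.
Flux at the orbit: S = L/(4πd²) = 2.57×10^27/(4π·(2.80×10^12)²) = 26.13 W m^-2.
First, T_e = [26.13·(1−0.261)/(4σ)]^(1/4) = 96.06 K.
Inverting T_s⁴ = 2T_e⁴/(2−ε): (T_e/T_s)⁴ = 0.5816, so ε = 2(1 − 0.5816) = 0.8368.

0.837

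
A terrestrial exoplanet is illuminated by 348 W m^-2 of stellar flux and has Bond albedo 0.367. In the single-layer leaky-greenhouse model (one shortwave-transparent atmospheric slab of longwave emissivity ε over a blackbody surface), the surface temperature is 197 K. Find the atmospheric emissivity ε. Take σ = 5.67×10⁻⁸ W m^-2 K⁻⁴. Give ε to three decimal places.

Effective temperature: T_e = [S(1−α)/(4σ)]^(1/4) = 176.5 K.
Inverting T_s⁴ = 2T_e⁴/(2−ε): (T_e/T_s)⁴ = 0.6449, so ε = 2(1 − 0.6449) = 0.7103.

0.710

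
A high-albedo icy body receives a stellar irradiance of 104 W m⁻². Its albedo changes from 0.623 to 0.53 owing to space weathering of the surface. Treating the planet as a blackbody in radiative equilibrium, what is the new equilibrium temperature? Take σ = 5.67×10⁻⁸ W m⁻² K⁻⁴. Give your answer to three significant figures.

121 K

New equilibrium: T₂ = [(1−0.53)·104.0/(4σ)]^(1/4) = 121.2 K.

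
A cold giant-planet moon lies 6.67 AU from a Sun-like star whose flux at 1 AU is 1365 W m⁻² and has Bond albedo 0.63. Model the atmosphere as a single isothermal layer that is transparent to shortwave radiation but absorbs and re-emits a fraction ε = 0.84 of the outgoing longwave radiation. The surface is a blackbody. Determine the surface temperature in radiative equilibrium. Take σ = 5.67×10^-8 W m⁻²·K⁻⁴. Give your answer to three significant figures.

96.4 K

By the inverse-square law, S = 1365/6.67² = 30.68 W m⁻².
Effective emission temperature (TOA balance): σT_e⁴ = S(1−α)/4 = 2.838 W m⁻² → T_e = 84.11 K.
Surface balance with a leaky layer gives σT_s⁴ = σT_e⁴·2/(2−ε), so T_s = T_e·[2/(2−0.84)]^(1/4) = 96.38 K.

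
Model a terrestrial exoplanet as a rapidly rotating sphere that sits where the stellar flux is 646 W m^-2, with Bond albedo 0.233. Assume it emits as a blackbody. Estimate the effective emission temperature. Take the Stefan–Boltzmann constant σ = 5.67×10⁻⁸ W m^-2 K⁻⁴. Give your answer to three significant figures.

Averaging over the sphere, the absorbed flux is S(1−α)/4 = 123.9 W m^-2.
Set σT⁴ = 123.9 → T = (123.9/σ)^(1/4) = 216.2 K.

216 K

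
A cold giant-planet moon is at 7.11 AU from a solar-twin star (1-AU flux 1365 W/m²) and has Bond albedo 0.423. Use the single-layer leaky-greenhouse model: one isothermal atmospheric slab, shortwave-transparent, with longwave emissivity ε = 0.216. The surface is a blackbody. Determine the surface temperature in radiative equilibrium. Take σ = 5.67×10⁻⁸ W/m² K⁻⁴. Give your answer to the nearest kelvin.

Irradiance scales as 1/d², so S = 1365 W/m² × (1/7.11)² = 27.00 W/m².
At the top of the atmosphere, σT_e⁴ = S(1−α)/4 = 3.895 W/m², giving T_e = 91.04 K.
The surface balance (absorbed SW + ε·downward IR = σT_s⁴) with T_a⁴ = T_s⁴/2 reduces to T_s = T_e·[2/(2−ε)]^¼ = 93.68 K.

94 K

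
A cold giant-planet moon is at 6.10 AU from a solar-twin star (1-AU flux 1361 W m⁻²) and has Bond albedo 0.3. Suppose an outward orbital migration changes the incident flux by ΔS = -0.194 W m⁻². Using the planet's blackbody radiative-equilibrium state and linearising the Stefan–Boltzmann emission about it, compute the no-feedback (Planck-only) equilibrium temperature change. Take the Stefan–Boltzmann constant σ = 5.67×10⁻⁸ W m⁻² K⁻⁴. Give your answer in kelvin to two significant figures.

-0.14 K

By the inverse-square law, S = 1361/6.10² = 36.58 W m⁻².
The baseline emission temperature is T_e = 103.1 K.
ΔF = Δ[S(1−α)]/4 = (1−0.3)·-0.194/4 = -0.03395 W m⁻².
Linearising σT⁴ gives d(σT⁴)/dT = 4σT_e³ = 0.2484 W m⁻² per K.
ΔT₀ = ΔF/λ_P = -0.03395/0.2484 = -0.137 K.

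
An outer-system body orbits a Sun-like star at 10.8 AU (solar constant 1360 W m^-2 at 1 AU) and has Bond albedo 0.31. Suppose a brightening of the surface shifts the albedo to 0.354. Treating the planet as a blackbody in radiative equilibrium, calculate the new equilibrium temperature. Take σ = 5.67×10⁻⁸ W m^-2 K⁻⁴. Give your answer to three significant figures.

75.9 K

Irradiance scales as 1/d², so S = 1360 W m^-2 × (1/10.8)² = 11.66 W m^-2.
With the new albedo, S(1−α₂)/4 = 1.883 W m^-2, so T₂ = 75.91 K.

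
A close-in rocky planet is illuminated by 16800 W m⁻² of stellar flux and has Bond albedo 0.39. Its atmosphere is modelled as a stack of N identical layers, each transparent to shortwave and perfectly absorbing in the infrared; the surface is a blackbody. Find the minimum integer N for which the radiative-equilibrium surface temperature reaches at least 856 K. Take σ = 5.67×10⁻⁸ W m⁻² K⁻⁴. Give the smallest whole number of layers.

11

Top-of-atmosphere balance: σT_e⁴ = S(1−α)/4 = 2562 W m⁻² → T_e = 461.1 K.
Since T_s⁴ = (N+1)T_e⁴, we need N ≥ (T_s/T_e)⁴ − 1 = 10.882.
So N ≥ 10.882; the smallest integer is N = 11.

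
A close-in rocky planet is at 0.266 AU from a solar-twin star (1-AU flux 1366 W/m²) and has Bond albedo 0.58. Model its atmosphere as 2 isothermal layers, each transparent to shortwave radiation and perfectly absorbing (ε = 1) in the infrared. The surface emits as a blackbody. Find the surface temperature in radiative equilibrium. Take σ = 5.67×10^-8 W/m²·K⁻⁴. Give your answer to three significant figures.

Irradiance scales as 1/d², so S = 1366 W/m² × (1/0.266)² = 19310 W/m².
OLR = S(1−α)/4 = 2027 W/m²; the top layer radiates at T_e = 434.8 K.
For an N-layer opaque stack, T_s⁴ = (N+1)T_e⁴, hence T_s = (3)^(1/4)×434.8 K = 572.3 K.

572 K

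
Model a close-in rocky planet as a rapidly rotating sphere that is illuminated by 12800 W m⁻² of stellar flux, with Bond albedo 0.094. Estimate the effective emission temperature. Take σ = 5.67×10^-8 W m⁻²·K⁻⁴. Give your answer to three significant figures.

476 kelvin

Absorbed flux (global mean): S(1−α)/4 = 12800·0.906/4 = 2899 W m⁻².
In equilibrium σT⁴ equals this, so T = 475.5 K.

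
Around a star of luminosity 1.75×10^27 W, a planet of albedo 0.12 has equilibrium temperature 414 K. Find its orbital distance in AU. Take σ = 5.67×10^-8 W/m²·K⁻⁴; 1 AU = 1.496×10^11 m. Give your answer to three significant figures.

Energy balance gives S = 4σT⁴/(1−α) = 7571 W/m².
S = L/(4πd²) → d = √(L/4πS) = √(1.75×10^27/(4π·7571)) = 1.356×10^11 m = 0.9066 AU.

0.907 AU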